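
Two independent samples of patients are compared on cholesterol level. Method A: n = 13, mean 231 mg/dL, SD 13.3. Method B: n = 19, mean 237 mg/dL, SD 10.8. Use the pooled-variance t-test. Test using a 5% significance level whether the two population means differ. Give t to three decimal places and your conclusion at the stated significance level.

t = -1.405; fail to reject H0

Let group 1 = method A, group 2 = method B. H0: μ_1 = μ_2; H1: μ_1 ≠ μ_2 (two-sample pooled-variance t-test, two-sided).
s_p² = [(13−1)·13.3² + (19−1)·10.8²]/(13+19−2) = 140.74
t = (231 − 237)/√[140.74·(1/13 + 1/19)] = -1.405
df = n₁ + n₂ − 2 = 30
Two-sided p-value ≈ 0.170
Since p ≈ 0.170 > α = 0.05, fail to reject H0; the data do not provide sufficient evidence against H0.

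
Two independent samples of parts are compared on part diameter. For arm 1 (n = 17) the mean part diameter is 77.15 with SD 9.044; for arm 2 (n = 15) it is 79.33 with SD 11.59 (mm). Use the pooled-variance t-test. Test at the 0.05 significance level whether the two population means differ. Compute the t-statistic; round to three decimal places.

Let group 1 = arm 1, group 2 = arm 2. H0: μ_1 = μ_2; H1: μ_1 ≠ μ_2 (two-sample pooled-variance t-test, two-sided).
s_p² = [(17−1)·9.044² + (15−1)·11.59²]/(17+15−2) = 106.31
t = (77.15 − 79.33)/√[106.31·(1/17 + 1/15)] = -0.597
df = n₁ + n₂ − 2 = 30
Two-sided p-value ≈ 0.555
Since p ≈ 0.555 > α = 0.05, fail to reject H0; the data do not provide sufficient evidence against H0.

-0.597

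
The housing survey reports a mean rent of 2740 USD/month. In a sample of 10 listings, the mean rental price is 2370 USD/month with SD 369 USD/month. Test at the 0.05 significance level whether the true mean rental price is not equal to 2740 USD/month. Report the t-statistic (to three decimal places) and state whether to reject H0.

t = -3.171; reject H0

H0: μ = 2740; H1: μ ≠ 2740 (one-sample t-test, two-sided).
t = (x̄ − μ₀)/(s/√n) = (2370 − 2740)/(369/√10) = -3.171
df = n − 1 = 9
Two-sided p-value ≈ 0.011
Since p ≈ 0.011 < α = 0.05, reject H0; the data support H1.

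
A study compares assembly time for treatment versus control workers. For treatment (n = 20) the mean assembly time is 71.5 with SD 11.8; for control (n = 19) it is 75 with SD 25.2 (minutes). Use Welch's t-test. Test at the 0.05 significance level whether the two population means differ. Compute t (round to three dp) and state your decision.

t = -0.551; fail to reject H0

Let group 1 = treatment, group 2 = control. H0: μ_1 = μ_2; H1: μ_1 ≠ μ_2 (Welch's two-sample t-test, two-sided).
t = (x̄_1 − x̄_2)/√(s_1²/n_1 + s_2²/n_2) = (71.5 − 75)/√(11.8²/20 + 25.2²/19) = -0.551
Welch–Satterthwaite df ≈ 25.24
Two-sided p-value ≈ 0.5866
Since p ≈ 0.5866 > α = 0.05, fail to reject H0; the data do not provide sufficient evidence against H0.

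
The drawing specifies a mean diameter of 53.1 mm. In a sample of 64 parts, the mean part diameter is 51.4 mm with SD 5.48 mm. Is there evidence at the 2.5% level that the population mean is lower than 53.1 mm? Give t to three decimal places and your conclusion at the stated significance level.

t = -2.482; reject H0

H0: μ = 53.1; H1: μ < 53.1 (one-sample t-test, left-tailed).
t = (x̄ − μ₀)/(s/√n) = (51.4 − 53.1)/(5.48/√64) = -2.482
df = n − 1 = 63
p-value = P(T ≤ -2.482) ≈ 0.008
Since p ≈ 0.008 < α = 0.025, reject H0; the data support H1.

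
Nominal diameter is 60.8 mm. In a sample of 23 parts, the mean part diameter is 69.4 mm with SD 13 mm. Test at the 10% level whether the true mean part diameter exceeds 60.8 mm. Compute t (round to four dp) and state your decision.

t = 3.1726; reject H0

H0: μ = 60.8; H1: μ > 60.8 (one-sample t-test, right-tailed).
t = (x̄ − μ₀)/(s/√n) = (69.4 − 60.8)/(13/√23) = 3.1726
df = n − 1 = 22
p-value = P(T ≥ 3.1726) ≈ 0.0022
Since p ≈ 0.0022 < α = 0.1, reject H0; the data support H1.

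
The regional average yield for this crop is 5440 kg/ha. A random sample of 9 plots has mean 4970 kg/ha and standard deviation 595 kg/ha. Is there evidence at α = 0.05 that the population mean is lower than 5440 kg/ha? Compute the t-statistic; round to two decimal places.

H0: μ = 5440; H1: μ < 5440 (one-sample t-test, left-tailed).
t = (x̄ − μ₀)/(s/√n) = (4970 − 5440)/(595/√9) = -2.37
df = n − 1 = 8
p-value = P(T ≤ -2.37) ≈ 0.0226
Since p ≈ 0.0226 < α = 0.05, reject H0; the data support H1.

-2.37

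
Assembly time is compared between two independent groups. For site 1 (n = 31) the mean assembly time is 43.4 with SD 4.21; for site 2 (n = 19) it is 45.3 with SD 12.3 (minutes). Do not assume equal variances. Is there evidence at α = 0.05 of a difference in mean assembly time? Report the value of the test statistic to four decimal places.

Let group 1 = site 1, group 2 = site 2. H0: μ_1 = μ_2; H1: μ_1 ≠ μ_2 (Welch's two-sample t-test, two-sided).
t = (x̄_1 − x̄_2)/√(s_1²/n_1 + s_2²/n_2) = (43.4 − 45.3)/√(4.21²/31 + 12.3²/19) = -0.6504
Welch–Satterthwaite df ≈ 20.61
Two-sided p-value ≈ 0.5226
Since p ≈ 0.5226 > α = 0.05, fail to reject H0; the data do not provide sufficient evidence against H0.

-0.6504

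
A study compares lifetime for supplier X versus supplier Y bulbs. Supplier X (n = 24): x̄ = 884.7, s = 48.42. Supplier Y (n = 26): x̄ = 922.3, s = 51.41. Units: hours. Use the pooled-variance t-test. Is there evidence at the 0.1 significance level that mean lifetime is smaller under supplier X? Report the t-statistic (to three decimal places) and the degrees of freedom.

t = -2.657, df = 48

Let group 1 = supplier X, group 2 = supplier Y. H0: μ_1 = μ_2; H1: μ_1 < μ_2 (two-sample pooled-variance t-test, left-tailed).
s_p² = [(24−1)·48.42² + (26−1)·51.41²]/(24+26−2) = 2499.96
t = (884.7 − 922.3)/√[2499.96·(1/24 + 1/26)] = -2.657
df = n₁ + n₂ − 2 = 48
p-value = P(T ≤ -2.657) ≈ 0.005
Since p ≈ 0.005 < α = 0.1, reject H0; the data support H1.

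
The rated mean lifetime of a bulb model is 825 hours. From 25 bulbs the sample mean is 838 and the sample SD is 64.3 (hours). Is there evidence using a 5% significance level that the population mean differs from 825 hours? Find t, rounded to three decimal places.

1.011

H0: μ = 825; H1: μ ≠ 825 (one-sample t-test, two-sided).
t = (x̄ − μ₀)/(s/√n) = (838 − 825)/(64.3/√25) = 1.011
df = n − 1 = 24
Two-sided p-value ≈ 0.3222
Since p ≈ 0.3222 > α = 0.05, fail to reject H0; the evidence is not statistically significant.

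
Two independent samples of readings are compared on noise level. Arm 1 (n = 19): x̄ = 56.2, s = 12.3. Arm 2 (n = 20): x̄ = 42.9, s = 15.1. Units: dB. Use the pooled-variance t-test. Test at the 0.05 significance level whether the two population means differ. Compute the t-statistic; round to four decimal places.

Let group 1 = arm 1, group 2 = arm 2. H0: μ_1 = μ_2; H1: μ_1 ≠ μ_2 (two-sample pooled-variance t-test, two-sided).
s_p² = [(19−1)·12.3² + (20−1)·15.1²]/(19+20−2) = 190.687
t = (56.2 − 42.9)/√[190.687·(1/19 + 1/20)] = 3.0064
df = n₁ + n₂ − 2 = 37
Two-sided p-value ≈ 0.005
Since p ≈ 0.005 < α = 0.05, reject H0; the data support H1.

3.0064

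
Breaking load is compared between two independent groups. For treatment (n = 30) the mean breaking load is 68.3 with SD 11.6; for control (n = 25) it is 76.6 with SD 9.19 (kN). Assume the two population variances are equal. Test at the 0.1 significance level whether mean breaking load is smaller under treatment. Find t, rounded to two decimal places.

Let group 1 = treatment, group 2 = control. H0: μ_1 = μ_2; H1: μ_1 < μ_2 (two-sample pooled-variance t-test, left-tailed).
s_p² = [(30−1)·11.6² + (25−1)·9.19²]/(30+25−2) = 111.871
t = (68.3 − 76.6)/√[111.871·(1/30 + 1/25)] = -2.90
df = n₁ + n₂ − 2 = 53
p-value = P(T ≤ -2.90) ≈ 0.0027
Since p ≈ 0.0027 < α = 0.1, reject H0; the data support H1.

-2.90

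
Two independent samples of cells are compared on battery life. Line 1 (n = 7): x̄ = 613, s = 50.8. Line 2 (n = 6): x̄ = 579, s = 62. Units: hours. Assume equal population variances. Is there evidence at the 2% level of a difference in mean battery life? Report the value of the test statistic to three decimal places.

1.088

Let group 1 = line 1, group 2 = line 2. H0: μ_1 = μ_2; H1: μ_1 ≠ μ_2 (two-sample pooled-variance t-test, two-sided).
s_p² = [(7−1)·50.8² + (6−1)·62²]/(7+6−2) = 3154.89
t = (613 − 579)/√[3154.89·(1/7 + 1/6)] = 1.088
df = n₁ + n₂ − 2 = 11
Two-sided p-value ≈ 0.2998
Since p ≈ 0.2998 > α = 0.02, fail to reject H0; the evidence is not statistically significant.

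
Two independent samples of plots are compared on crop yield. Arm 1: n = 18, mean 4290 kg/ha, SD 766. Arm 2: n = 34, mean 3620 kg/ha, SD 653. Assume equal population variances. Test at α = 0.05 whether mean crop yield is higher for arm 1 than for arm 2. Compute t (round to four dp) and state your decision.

t = 3.3144; reject H0

Let group 1 = arm 1, group 2 = arm 2. H0: μ_1 = μ_2; H1: μ_1 > μ_2 (two-sample pooled-variance t-test, right-tailed).
s_p² = [(18−1)·766² + (34−1)·653²]/(18+34−2) = 480927
t = (4290 − 3620)/√[480927·(1/18 + 1/34)] = 3.3144
df = n₁ + n₂ − 2 = 50
p-value = P(T ≥ 3.3144) ≈ 0.0009
Since p ≈ 0.0009 < α = 0.05, reject H0; the evidence is statistically significant.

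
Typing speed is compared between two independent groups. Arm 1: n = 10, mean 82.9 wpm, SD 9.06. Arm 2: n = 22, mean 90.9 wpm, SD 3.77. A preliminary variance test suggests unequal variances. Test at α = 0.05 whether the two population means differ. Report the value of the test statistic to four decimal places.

-2.6885

Let group 1 = arm 1, group 2 = arm 2. H0: μ_1 = μ_2; H1: μ_1 ≠ μ_2 (Welch's two-sample t-test, two-sided).
t = (x̄_1 − x̄_2)/√(s_1²/n_1 + s_2²/n_2) = (82.9 − 90.9)/√(9.06²/10 + 3.77²/22) = -2.6885
Welch–Satterthwaite df ≈ 10.44
Two-sided p-value ≈ 0.0220
Since p ≈ 0.0220 < α = 0.05, reject H0; the data support H1.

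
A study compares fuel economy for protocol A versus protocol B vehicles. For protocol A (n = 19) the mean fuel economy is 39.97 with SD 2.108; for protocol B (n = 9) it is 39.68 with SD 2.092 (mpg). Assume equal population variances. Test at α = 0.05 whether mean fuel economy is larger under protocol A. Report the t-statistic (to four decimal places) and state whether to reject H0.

t = 0.3408; fail to reject H0

Let group 1 = protocol A, group 2 = protocol B. H0: μ_1 = μ_2; H1: μ_1 > μ_2 (two-sample pooled-variance t-test, right-tailed).
s_p² = [(19−1)·2.108² + (9−1)·2.092²]/(19+9−2) = 4.42299
t = (39.97 − 39.68)/√[4.42299·(1/19 + 1/9)] = 0.3408
df = n₁ + n₂ − 2 = 26
p-value = P(T ≥ 0.3408) ≈ 0.3680
Since p ≈ 0.3680 > α = 0.05, fail to reject H0; the evidence is not statistically significant.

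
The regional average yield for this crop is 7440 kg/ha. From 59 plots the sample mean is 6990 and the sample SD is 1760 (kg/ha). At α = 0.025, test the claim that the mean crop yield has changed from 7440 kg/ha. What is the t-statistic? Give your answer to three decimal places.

H0: μ = 7440; H1: μ ≠ 7440 (one-sample t-test, two-sided).
t = (x̄ − μ₀)/(s/√n) = (6990 − 7440)/(1760/√59) = -1.964
df = n − 1 = 58
Two-sided p-value ≈ 0.054
Since p ≈ 0.054 > α = 0.025, fail to reject H0; the evidence is not statistically significant.

-1.964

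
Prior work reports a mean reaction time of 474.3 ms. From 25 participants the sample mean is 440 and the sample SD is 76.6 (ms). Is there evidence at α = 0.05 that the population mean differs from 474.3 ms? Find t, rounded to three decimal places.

H0: μ = 474.3; H1: μ ≠ 474.3 (one-sample t-test, two-sided).
t = (x̄ − μ₀)/(s/√n) = (440 − 474.3)/(76.6/√25) = -2.239
df = n − 1 = 24
Two-sided p-value ≈ 0.0347
Since p ≈ 0.0347 < α = 0.05, reject H0; the evidence is statistically significant.

-2.239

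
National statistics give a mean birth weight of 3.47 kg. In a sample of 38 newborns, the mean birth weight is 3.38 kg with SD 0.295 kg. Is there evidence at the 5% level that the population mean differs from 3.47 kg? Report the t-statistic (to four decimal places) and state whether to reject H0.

t = -1.8807; fail to reject H0

H0: μ = 3.47; H1: μ ≠ 3.47 (one-sample t-test, two-sided).
t = (x̄ − μ₀)/(s/√n) = (3.38 − 3.47)/(0.295/√38) = -1.8807
df = n − 1 = 37
Two-sided p-value ≈ 0.068
Since p ≈ 0.068 > α = 0.05, fail to reject H0; the evidence is not statistically significant.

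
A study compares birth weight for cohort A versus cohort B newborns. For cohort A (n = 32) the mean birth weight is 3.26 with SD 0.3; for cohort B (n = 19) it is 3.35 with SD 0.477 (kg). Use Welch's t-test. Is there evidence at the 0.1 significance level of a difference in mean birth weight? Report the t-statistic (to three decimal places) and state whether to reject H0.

t = -0.740; fail to reject H0

Let group 1 = cohort A, group 2 = cohort B. H0: μ_1 = μ_2; H1: μ_1 ≠ μ_2 (Welch's two-sample t-test, two-sided).
t = (x̄_1 − x̄_2)/√(s_1²/n_1 + s_2²/n_2) = (3.26 − 3.35)/√(0.3²/32 + 0.477²/19) = -0.740
Welch–Satterthwaite df ≈ 26.60
Two-sided p-value ≈ 0.466
Since p ≈ 0.466 > α = 0.1, fail to reject H0; the evidence is not statistically significant.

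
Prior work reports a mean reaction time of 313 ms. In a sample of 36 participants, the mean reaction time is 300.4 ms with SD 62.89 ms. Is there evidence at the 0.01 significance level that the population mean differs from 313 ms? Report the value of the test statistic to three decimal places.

-1.202

H0: μ = 313; H1: μ ≠ 313 (one-sample t-test, two-sided).
t = (x̄ − μ₀)/(s/√n) = (300.4 − 313)/(62.89/√36) = -1.202
df = n − 1 = 35
Two-sided p-value ≈ 0.2374
Since p ≈ 0.2374 > α = 0.01, fail to reject H0; the evidence is not statistically significant.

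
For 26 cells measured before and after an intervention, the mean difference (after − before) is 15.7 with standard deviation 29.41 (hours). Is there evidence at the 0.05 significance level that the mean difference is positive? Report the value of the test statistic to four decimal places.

H0: μ_d = 0; H1: μ_d > 0 (paired t-test on the differences, right-tailed).
t = d̄/(s_d/√n) = 15.7/(29.41/√26) = 2.7220
df = n − 1 = 25
p-value = P(T ≥ 2.7220) ≈ 0.0058
Since p ≈ 0.0058 < α = 0.05, reject H0; the data support H1.

2.7220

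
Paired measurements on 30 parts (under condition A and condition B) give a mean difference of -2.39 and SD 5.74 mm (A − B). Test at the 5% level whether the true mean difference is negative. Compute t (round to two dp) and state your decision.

H0: μ_d = 0; H1: μ_d < 0 (paired t-test on the differences, left-tailed).
t = d̄/(s_d/√n) = -2.39/(5.74/√30) = -2.28
df = n − 1 = 29
p-value = P(T ≤ -2.28) ≈ 0.0151
Since p ≈ 0.0151 < α = 0.05, reject H0; the data support H1.

t = -2.28; reject H0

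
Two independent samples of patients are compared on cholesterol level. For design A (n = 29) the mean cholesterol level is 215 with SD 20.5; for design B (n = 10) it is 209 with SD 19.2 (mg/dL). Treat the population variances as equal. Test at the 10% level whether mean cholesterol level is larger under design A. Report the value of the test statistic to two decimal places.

Let group 1 = design A, group 2 = design B. H0: μ_1 = μ_2; H1: μ_1 > μ_2 (two-sample pooled-variance t-test, right-tailed).
s_p² = [(29−1)·20.5² + (10−1)·19.2²]/(29+10−2) = 407.696
t = (215 − 209)/√[407.696·(1/29 + 1/10)] = 0.81
df = n₁ + n₂ − 2 = 37
p-value = P(T ≥ 0.81) ≈ 0.2115
Since p ≈ 0.2115 > α = 0.1, fail to reject H0; the evidence is not statistically significant.

0.81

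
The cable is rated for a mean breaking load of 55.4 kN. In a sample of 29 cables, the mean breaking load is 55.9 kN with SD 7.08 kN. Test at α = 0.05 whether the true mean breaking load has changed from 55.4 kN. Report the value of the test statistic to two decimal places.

H0: μ = 55.4; H1: μ ≠ 55.4 (one-sample t-test, two-sided).
t = (x̄ − μ₀)/(s/√n) = (55.9 − 55.4)/(7.08/√29) = 0.38
df = n − 1 = 28
Two-sided p-value ≈ 0.707
Since p ≈ 0.707 > α = 0.05, fail to reject H0; the evidence is not statistically significant.

0.38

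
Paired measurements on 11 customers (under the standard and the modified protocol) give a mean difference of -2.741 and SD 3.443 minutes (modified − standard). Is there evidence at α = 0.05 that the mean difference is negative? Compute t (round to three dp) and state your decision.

t = -2.640; reject H0

H0: μ_d = 0; H1: μ_d < 0 (paired t-test on the differences, left-tailed).
t = d̄/(s_d/√n) = -2.741/(3.443/√11) = -2.640
df = n − 1 = 10
p-value = P(T ≤ -2.640) ≈ 0.0124
Since p ≈ 0.0124 < α = 0.05, reject H0; the evidence is statistically significant.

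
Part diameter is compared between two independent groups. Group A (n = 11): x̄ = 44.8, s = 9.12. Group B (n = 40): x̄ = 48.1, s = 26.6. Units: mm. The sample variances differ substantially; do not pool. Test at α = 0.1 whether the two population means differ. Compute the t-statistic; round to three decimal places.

Let group 1 = group A, group 2 = group B. H0: μ_1 = μ_2; H1: μ_1 ≠ μ_2 (Welch's two-sample t-test, two-sided).
t = (x̄_1 − x̄_2)/√(s_1²/n_1 + s_2²/n_2) = (44.8 − 48.1)/√(9.12²/11 + 26.6²/40) = -0.657
Welch–Satterthwaite df ≈ 46.40
Two-sided p-value ≈ 0.5146
Since p ≈ 0.5146 > α = 0.1, fail to reject H0; the data do not provide sufficient evidence against H0.

-0.657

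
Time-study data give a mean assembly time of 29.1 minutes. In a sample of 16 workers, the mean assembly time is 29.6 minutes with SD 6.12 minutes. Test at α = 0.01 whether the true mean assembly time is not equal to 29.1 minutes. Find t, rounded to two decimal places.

0.33

H0: μ = 29.1; H1: μ ≠ 29.1 (one-sample t-test, two-sided).
t = (x̄ − μ₀)/(s/√n) = (29.6 − 29.1)/(6.12/√16) = 0.33
df = n − 1 = 15
Two-sided p-value ≈ 0.7483
Since p ≈ 0.7483 > α = 0.01, fail to reject H0; the data do not provide sufficient evidence against H0.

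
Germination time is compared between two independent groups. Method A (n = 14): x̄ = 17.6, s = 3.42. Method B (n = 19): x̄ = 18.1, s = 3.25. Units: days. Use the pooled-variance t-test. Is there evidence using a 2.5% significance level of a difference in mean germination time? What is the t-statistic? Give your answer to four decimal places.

-0.4273

Let group 1 = method A, group 2 = method B. H0: μ_1 = μ_2; H1: μ_1 ≠ μ_2 (two-sample pooled-variance t-test, two-sided).
s_p² = [(14−1)·3.42² + (19−1)·3.25²]/(14+19−2) = 11.038
t = (17.6 − 18.1)/√[11.038·(1/14 + 1/19)] = -0.4273
df = n₁ + n₂ − 2 = 31
Two-sided p-value ≈ 0.672
Since p ≈ 0.672 > α = 0.025, fail to reject H0; the evidence is not statistically significant.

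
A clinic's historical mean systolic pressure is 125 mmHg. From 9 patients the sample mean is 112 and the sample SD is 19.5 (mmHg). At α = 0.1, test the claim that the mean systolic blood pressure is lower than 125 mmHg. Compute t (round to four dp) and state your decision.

H0: μ = 125; H1: μ < 125 (one-sample t-test, left-tailed).
t = (x̄ − μ₀)/(s/√n) = (112 − 125)/(19.5/√9) = -2.0000
df = n − 1 = 8
p-value = P(T ≤ -2.0000) ≈ 0.0403
Since p ≈ 0.0403 < α = 0.1, reject H0; the evidence is statistically significant.

t = -2.0000; reject H0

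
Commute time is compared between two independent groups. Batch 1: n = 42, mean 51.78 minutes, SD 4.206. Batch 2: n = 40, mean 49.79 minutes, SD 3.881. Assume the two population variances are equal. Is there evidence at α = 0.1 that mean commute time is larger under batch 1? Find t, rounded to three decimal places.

Let group 1 = batch 1, group 2 = batch 2. H0: μ_1 = μ_2; H1: μ_1 > μ_2 (two-sample pooled-variance t-test, right-tailed).
s_p² = [(42−1)·4.206² + (40−1)·3.881²]/(42+40−2) = 16.4092
t = (51.78 − 49.79)/√[16.4092·(1/42 + 1/40)] = 2.224
df = n₁ + n₂ − 2 = 80
p-value = P(T ≥ 2.224) ≈ 0.0145
Since p ≈ 0.0145 < α = 0.1, reject H0; the data support H1.

2.224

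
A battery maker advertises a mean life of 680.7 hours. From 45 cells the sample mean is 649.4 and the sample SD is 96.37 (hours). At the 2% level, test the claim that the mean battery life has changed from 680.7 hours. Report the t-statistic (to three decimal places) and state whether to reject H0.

t = -2.179; fail to reject H0

H0: μ = 680.7; H1: μ ≠ 680.7 (one-sample t-test, two-sided).
t = (x̄ − μ₀)/(s/√n) = (649.4 − 680.7)/(96.37/√45) = -2.179
df = n − 1 = 44
Two-sided p-value ≈ 0.035
Since p ≈ 0.035 > α = 0.02, fail to reject H0; the evidence is not statistically significant.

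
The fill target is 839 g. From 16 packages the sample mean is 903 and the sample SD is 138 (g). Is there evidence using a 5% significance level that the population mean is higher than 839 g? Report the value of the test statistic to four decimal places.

1.8551

H0: μ = 839; H1: μ > 839 (one-sample t-test, right-tailed).
t = (x̄ − μ₀)/(s/√n) = (903 − 839)/(138/√16) = 1.8551
df = n − 1 = 15
p-value = P(T ≥ 1.8551) ≈ 0.0417
Since p ≈ 0.0417 < α = 0.05, reject H0; the data support H1.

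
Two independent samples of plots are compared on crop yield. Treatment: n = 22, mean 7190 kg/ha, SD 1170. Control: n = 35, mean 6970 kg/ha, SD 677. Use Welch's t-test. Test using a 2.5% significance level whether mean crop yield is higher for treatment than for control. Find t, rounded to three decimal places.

0.802

Let group 1 = treatment, group 2 = control. H0: μ_1 = μ_2; H1: μ_1 > μ_2 (Welch's two-sample t-test, right-tailed).
t = (x̄_1 − x̄_2)/√(s_1²/n_1 + s_2²/n_2) = (7190 − 6970)/√(1170²/22 + 677²/35) = 0.802
Welch–Satterthwaite df ≈ 29.95
p-value = P(T ≥ 0.802) ≈ 0.2145
Since p ≈ 0.2145 > α = 0.025, fail to reject H0; the data do not provide sufficient evidence against H0.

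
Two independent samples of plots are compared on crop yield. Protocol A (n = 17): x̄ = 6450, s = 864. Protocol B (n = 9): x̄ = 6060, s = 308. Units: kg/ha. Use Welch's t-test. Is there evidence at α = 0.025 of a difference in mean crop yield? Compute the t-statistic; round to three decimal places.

1.671

Let group 1 = protocol A, group 2 = protocol B. H0: μ_1 = μ_2; H1: μ_1 ≠ μ_2 (Welch's two-sample t-test, two-sided).
t = (x̄_1 − x̄_2)/√(s_1²/n_1 + s_2²/n_2) = (6450 − 6060)/√(864²/17 + 308²/9) = 1.671
Welch–Satterthwaite df ≈ 22.06
Two-sided p-value ≈ 0.109
Since p ≈ 0.109 > α = 0.025, fail to reject H0; the evidence is not statistically significant.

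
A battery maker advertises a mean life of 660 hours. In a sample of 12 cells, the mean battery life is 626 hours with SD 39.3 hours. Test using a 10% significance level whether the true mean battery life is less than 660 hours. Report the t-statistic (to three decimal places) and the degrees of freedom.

t = -2.997, df = 11

H0: μ = 660; H1: μ < 660 (one-sample t-test, left-tailed).
t = (x̄ − μ₀)/(s/√n) = (626 − 660)/(39.3/√12) = -2.997
df = n − 1 = 11
p-value = P(T ≤ -2.997) ≈ 0.0061
Since p ≈ 0.0061 < α = 0.1, reject H0; the data support H1.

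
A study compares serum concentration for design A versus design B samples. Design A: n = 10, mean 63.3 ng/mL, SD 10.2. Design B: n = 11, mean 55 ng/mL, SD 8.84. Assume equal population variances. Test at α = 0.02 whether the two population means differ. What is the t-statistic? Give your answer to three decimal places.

1.998

Let group 1 = design A, group 2 = design B. H0: μ_1 = μ_2; H1: μ_1 ≠ μ_2 (two-sample pooled-variance t-test, two-sided).
s_p² = [(10−1)·10.2² + (11−1)·8.84²]/(10+11−2) = 90.4114
t = (63.3 − 55)/√[90.4114·(1/10 + 1/11)] = 1.998
df = n₁ + n₂ − 2 = 19
Two-sided p-value ≈ 0.0603
Since p ≈ 0.0603 > α = 0.02, fail to reject H0; the evidence is not statistically significant.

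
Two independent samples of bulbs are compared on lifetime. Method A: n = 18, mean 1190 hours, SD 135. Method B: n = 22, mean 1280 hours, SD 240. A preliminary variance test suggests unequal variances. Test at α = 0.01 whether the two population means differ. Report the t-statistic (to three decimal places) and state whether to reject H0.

Let group 1 = method A, group 2 = method B. H0: μ_1 = μ_2; H1: μ_1 ≠ μ_2 (Welch's two-sample t-test, two-sided).
t = (x̄_1 − x̄_2)/√(s_1²/n_1 + s_2²/n_2) = (1190 − 1280)/√(135²/18 + 240²/22) = -1.494
Welch–Satterthwaite df ≈ 34.09
Two-sided p-value ≈ 0.144
Since p ≈ 0.144 > α = 0.01, fail to reject H0; the evidence is not statistically significant.

t = -1.494; fail to reject H0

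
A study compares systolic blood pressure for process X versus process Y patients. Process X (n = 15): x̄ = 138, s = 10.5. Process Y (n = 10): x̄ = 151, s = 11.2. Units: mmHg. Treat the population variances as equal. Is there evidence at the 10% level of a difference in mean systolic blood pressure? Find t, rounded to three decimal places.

-2.954

Let group 1 = process X, group 2 = process Y. H0: μ_1 = μ_2; H1: μ_1 ≠ μ_2 (two-sample pooled-variance t-test, two-sided).
s_p² = [(15−1)·10.5² + (10−1)·11.2²]/(15+10−2) = 116.194
t = (138 − 151)/√[116.194·(1/15 + 1/10)] = -2.954
df = n₁ + n₂ − 2 = 23
Two-sided p-value ≈ 0.007
Since p ≈ 0.007 < α = 0.1, reject H0; the data support H1.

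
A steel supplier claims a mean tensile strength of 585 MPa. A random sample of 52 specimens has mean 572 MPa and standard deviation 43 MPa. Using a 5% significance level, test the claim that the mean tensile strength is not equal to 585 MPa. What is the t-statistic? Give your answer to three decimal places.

H0: μ = 585; H1: μ ≠ 585 (one-sample t-test, two-sided).
t = (x̄ − μ₀)/(s/√n) = (572 − 585)/(43/√52) = -2.180
df = n − 1 = 51
Two-sided p-value ≈ 0.034
Since p ≈ 0.034 < α = 0.05, reject H0; the data support H1.

-2.180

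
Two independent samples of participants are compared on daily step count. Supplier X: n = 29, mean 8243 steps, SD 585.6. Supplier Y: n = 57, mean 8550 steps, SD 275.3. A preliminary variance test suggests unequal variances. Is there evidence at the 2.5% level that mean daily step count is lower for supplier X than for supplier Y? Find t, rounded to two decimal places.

-2.68

Let group 1 = supplier X, group 2 = supplier Y. H0: μ_1 = μ_2; H1: μ_1 < μ_2 (Welch's two-sample t-test, left-tailed).
t = (x̄_1 − x̄_2)/√(s_1²/n_1 + s_2²/n_2) = (8243 − 8550)/√(585.6²/29 + 275.3²/57) = -2.68
Welch–Satterthwaite df ≈ 34.43
p-value = P(T ≤ -2.68) ≈ 0.0057
Since p ≈ 0.0057 < α = 0.025, reject H0; the evidence is statistically significant.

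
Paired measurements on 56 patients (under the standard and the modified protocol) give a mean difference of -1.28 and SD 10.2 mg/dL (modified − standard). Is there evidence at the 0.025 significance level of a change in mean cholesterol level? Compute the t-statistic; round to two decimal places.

-0.94

H0: μ_d = 0; H1: μ_d ≠ 0 (paired t-test on the differences, two-sided).
t = d̄/(s_d/√n) = -1.28/(10.2/√56) = -0.94
df = n − 1 = 55
Two-sided p-value ≈ 0.3518
Since p ≈ 0.3518 > α = 0.025, fail to reject H0; the evidence is not statistically significant.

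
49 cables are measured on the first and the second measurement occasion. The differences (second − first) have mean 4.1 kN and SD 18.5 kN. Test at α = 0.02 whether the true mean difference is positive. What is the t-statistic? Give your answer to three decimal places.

1.551

H0: μ_d = 0; H1: μ_d > 0 (paired t-test on the differences, right-tailed).
t = d̄/(s_d/√n) = 4.1/(18.5/√49) = 1.551
df = n − 1 = 48
p-value = P(T ≥ 1.551) ≈ 0.064
Since p ≈ 0.064 > α = 0.02, fail to reject H0; the data do not provide sufficient evidence against H0.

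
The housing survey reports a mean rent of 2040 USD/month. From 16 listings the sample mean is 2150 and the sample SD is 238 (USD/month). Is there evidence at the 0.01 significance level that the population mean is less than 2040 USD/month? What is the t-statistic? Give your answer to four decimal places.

H0: μ = 2040; H1: μ < 2040 (one-sample t-test, left-tailed).
t = (x̄ − μ₀)/(s/√n) = (2150 − 2040)/(238/√16) = 1.8487
df = n − 1 = 15
p-value = P(T ≤ 1.8487) ≈ 0.9578
Since p ≈ 0.9578 > α = 0.01, fail to reject H0; the data do not provide sufficient evidence against H0.

1.8487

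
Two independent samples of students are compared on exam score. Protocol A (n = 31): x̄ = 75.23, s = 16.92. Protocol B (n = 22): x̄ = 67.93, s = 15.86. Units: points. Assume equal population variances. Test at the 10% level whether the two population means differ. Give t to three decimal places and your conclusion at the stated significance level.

Let group 1 = protocol A, group 2 = protocol B. H0: μ_1 = μ_2; H1: μ_1 ≠ μ_2 (two-sample pooled-variance t-test, two-sided).
s_p² = [(31−1)·16.92² + (22−1)·15.86²]/(31+22−2) = 271.979
t = (75.23 − 67.93)/√[271.979·(1/31 + 1/22)] = 1.588
df = n₁ + n₂ − 2 = 51
Two-sided p-value ≈ 0.119
Since p ≈ 0.119 > α = 0.1, fail to reject H0; the data do not provide sufficient evidence against H0.

t = 1.588; fail to reject H0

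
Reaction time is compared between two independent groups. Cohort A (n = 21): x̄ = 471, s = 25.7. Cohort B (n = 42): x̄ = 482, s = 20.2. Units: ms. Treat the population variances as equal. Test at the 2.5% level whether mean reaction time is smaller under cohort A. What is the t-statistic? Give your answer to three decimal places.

Let group 1 = cohort A, group 2 = cohort B. H0: μ_1 = μ_2; H1: μ_1 < μ_2 (two-sample pooled-variance t-test, left-tailed).
s_p² = [(21−1)·25.7² + (42−1)·20.2²]/(21+42−2) = 490.81
t = (471 − 482)/√[490.81·(1/21 + 1/42)] = -1.858
df = n₁ + n₂ − 2 = 61
p-value = P(T ≤ -1.858) ≈ 0.0340
Since p ≈ 0.0340 > α = 0.025, fail to reject H0; the evidence is not statistically significant.

-1.858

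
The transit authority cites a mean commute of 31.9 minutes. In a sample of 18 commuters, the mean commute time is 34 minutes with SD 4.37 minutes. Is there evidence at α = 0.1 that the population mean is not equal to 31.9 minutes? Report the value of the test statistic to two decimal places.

H0: μ = 31.9; H1: μ ≠ 31.9 (one-sample t-test, two-sided).
t = (x̄ − μ₀)/(s/√n) = (34 − 31.9)/(4.37/√18) = 2.04
df = n − 1 = 17
Two-sided p-value ≈ 0.057
Since p ≈ 0.057 < α = 0.1, reject H0; the evidence is statistically significant.

2.04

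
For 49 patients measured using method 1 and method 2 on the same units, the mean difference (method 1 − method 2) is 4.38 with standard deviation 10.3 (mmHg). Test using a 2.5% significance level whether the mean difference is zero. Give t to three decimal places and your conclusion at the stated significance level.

H0: μ_d = 0; H1: μ_d ≠ 0 (paired t-test on the differences, two-sided).
t = d̄/(s_d/√n) = 4.38/(10.3/√49) = 2.977
df = n − 1 = 48
Two-sided p-value ≈ 0.0046
Since p ≈ 0.0046 < α = 0.025, reject H0; the data support H1.

t = 2.977; reject H0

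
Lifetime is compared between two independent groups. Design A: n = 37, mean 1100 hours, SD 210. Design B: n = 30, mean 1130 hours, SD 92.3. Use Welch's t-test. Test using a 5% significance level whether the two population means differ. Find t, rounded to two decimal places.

Let group 1 = design A, group 2 = design B. H0: μ_1 = μ_2; H1: μ_1 ≠ μ_2 (Welch's two-sample t-test, two-sided).
t = (x̄_1 − x̄_2)/√(s_1²/n_1 + s_2²/n_2) = (1100 − 1130)/√(210²/37 + 92.3²/30) = -0.78
Welch–Satterthwaite df ≈ 51.56
Two-sided p-value ≈ 0.438
Since p ≈ 0.438 > α = 0.05, fail to reject H0; the evidence is not statistically significant.

-0.78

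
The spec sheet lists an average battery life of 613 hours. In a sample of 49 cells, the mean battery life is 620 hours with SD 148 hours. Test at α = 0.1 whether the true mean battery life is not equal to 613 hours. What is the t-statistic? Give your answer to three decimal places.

H0: μ = 613; H1: μ ≠ 613 (one-sample t-test, two-sided).
t = (x̄ − μ₀)/(s/√n) = (620 − 613)/(148/√49) = 0.331
df = n − 1 = 48
Two-sided p-value ≈ 0.742
Since p ≈ 0.742 > α = 0.1, fail to reject H0; the evidence is not statistically significant.

0.331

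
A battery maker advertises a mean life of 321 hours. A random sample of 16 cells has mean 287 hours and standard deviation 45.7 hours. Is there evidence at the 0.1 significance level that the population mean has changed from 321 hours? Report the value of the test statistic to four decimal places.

-2.9759

H0: μ = 321; H1: μ ≠ 321 (one-sample t-test, two-sided).
t = (x̄ − μ₀)/(s/√n) = (287 − 321)/(45.7/√16) = -2.9759
df = n − 1 = 15
Two-sided p-value ≈ 0.009
Since p ≈ 0.009 < α = 0.1, reject H0; the data support H1.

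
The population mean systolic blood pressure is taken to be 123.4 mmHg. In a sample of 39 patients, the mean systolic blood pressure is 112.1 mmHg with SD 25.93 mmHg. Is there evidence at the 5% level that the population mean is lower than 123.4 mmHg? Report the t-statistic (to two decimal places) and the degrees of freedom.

t = -2.72, df = 38

H0: μ = 123.4; H1: μ < 123.4 (one-sample t-test, left-tailed).
t = (x̄ − μ₀)/(s/√n) = (112.1 − 123.4)/(25.93/√39) = -2.72
df = n − 1 = 38
p-value = P(T ≤ -2.72) ≈ 0.0049
Since p ≈ 0.0049 < α = 0.05, reject H0; the evidence is statistically significant.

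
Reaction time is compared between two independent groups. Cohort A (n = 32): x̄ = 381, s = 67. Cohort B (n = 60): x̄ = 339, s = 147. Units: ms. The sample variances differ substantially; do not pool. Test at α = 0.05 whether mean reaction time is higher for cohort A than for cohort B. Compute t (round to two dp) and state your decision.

t = 1.88; reject H0

Let group 1 = cohort A, group 2 = cohort B. H0: μ_1 = μ_2; H1: μ_1 > μ_2 (Welch's two-sample t-test, right-tailed).
t = (x̄_1 − x̄_2)/√(s_1²/n_1 + s_2²/n_2) = (381 − 339)/√(67²/32 + 147²/60) = 1.88
Welch–Satterthwaite df ≈ 88.39
p-value = P(T ≥ 1.88) ≈ 0.032
Since p ≈ 0.032 < α = 0.05, reject H0; the data support H1.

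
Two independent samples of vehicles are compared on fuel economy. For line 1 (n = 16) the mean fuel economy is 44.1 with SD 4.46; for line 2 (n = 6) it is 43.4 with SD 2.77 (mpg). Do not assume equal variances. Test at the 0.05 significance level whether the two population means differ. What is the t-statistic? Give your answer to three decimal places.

0.441

Let group 1 = line 1, group 2 = line 2. H0: μ_1 = μ_2; H1: μ_1 ≠ μ_2 (Welch's two-sample t-test, two-sided).
t = (x̄_1 − x̄_2)/√(s_1²/n_1 + s_2²/n_2) = (44.1 − 43.4)/√(4.46²/16 + 2.77²/6) = 0.441
Welch–Satterthwaite df ≈ 14.79
Two-sided p-value ≈ 0.666
Since p ≈ 0.666 > α = 0.05, fail to reject H0; the data do not provide sufficient evidence against H0.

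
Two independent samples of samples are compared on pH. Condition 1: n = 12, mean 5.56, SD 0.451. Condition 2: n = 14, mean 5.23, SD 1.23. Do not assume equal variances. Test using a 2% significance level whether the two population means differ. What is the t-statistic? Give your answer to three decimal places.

0.933

Let group 1 = condition 1, group 2 = condition 2. H0: μ_1 = μ_2; H1: μ_1 ≠ μ_2 (Welch's two-sample t-test, two-sided).
t = (x̄_1 − x̄_2)/√(s_1²/n_1 + s_2²/n_2) = (5.56 − 5.23)/√(0.451²/12 + 1.23²/14) = 0.933
Welch–Satterthwaite df ≈ 16.91
Two-sided p-value ≈ 0.3638
Since p ≈ 0.3638 > α = 0.02, fail to reject H0; the data do not provide sufficient evidence against H0.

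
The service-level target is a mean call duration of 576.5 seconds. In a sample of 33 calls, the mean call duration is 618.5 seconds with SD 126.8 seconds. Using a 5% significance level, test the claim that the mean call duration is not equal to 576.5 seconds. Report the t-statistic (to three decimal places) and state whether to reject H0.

t = 1.903; fail to reject H0

H0: μ = 576.5; H1: μ ≠ 576.5 (one-sample t-test, two-sided).
t = (x̄ − μ₀)/(s/√n) = (618.5 − 576.5)/(126.8/√33) = 1.903
df = n − 1 = 32
Two-sided p-value ≈ 0.0661
Since p ≈ 0.0661 > α = 0.05, fail to reject H0; the data do not provide sufficient evidence against H0.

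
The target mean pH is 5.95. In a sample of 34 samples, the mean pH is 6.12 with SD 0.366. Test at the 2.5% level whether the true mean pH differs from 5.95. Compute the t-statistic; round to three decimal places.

2.708

H0: μ = 5.95; H1: μ ≠ 5.95 (one-sample t-test, two-sided).
t = (x̄ − μ₀)/(s/√n) = (6.12 − 5.95)/(0.366/√34) = 2.708
df = n − 1 = 33
Two-sided p-value ≈ 0.0106
Since p ≈ 0.0106 < α = 0.025, reject H0; the data support H1.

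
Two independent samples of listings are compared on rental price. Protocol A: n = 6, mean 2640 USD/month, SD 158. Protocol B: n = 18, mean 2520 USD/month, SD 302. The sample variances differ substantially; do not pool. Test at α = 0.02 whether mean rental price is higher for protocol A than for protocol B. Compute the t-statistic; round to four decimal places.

1.2492

Let group 1 = protocol A, group 2 = protocol B. H0: μ_1 = μ_2; H1: μ_1 > μ_2 (Welch's two-sample t-test, right-tailed).
t = (x̄_1 − x̄_2)/√(s_1²/n_1 + s_2²/n_2) = (2640 − 2520)/√(158²/6 + 302²/18) = 1.2492
Welch–Satterthwaite df ≈ 17.12
p-value = P(T ≥ 1.2492) ≈ 0.114
Since p ≈ 0.114 > α = 0.02, fail to reject H0; the evidence is not statistically significant.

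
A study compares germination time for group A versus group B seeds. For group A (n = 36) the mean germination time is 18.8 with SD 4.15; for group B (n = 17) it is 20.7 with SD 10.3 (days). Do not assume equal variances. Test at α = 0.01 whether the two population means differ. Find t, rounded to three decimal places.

-0.733

Let group 1 = group A, group 2 = group B. H0: μ_1 = μ_2; H1: μ_1 ≠ μ_2 (Welch's two-sample t-test, two-sided).
t = (x̄_1 − x̄_2)/√(s_1²/n_1 + s_2²/n_2) = (18.8 − 20.7)/√(4.15²/36 + 10.3²/17) = -0.733
Welch–Satterthwaite df ≈ 18.50
Two-sided p-value ≈ 0.473
Since p ≈ 0.473 > α = 0.01, fail to reject H0; the evidence is not statistically significant.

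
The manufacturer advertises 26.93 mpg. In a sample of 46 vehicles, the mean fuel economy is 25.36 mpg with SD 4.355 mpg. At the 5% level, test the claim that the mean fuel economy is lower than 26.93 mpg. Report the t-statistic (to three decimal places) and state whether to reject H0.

t = -2.445; reject H0

H0: μ = 26.93; H1: μ < 26.93 (one-sample t-test, left-tailed).
t = (x̄ − μ₀)/(s/√n) = (25.36 − 26.93)/(4.355/√46) = -2.445
df = n − 1 = 45
p-value = P(T ≤ -2.445) ≈ 0.0092
Since p ≈ 0.0092 < α = 0.05, reject H0; the evidence is statistically significant.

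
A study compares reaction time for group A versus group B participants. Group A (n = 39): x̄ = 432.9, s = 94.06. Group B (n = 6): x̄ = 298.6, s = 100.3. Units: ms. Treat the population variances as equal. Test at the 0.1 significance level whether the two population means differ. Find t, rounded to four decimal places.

3.2303

Let group 1 = group A, group 2 = group B. H0: μ_1 = μ_2; H1: μ_1 ≠ μ_2 (two-sample pooled-variance t-test, two-sided).
s_p² = [(39−1)·94.06² + (6−1)·100.3²]/(39+6−2) = 8988.31
t = (432.9 − 298.6)/√[8988.31·(1/39 + 1/6)] = 3.2303
df = n₁ + n₂ − 2 = 43
Two-sided p-value ≈ 0.0024
Since p ≈ 0.0024 < α = 0.1, reject H0; the evidence is statistically significant.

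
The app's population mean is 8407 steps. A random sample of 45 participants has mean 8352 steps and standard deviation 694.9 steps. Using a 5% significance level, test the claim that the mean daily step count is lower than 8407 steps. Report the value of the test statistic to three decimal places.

H0: μ = 8407; H1: μ < 8407 (one-sample t-test, left-tailed).
t = (x̄ − μ₀)/(s/√n) = (8352 − 8407)/(694.9/√45) = -0.531
df = n − 1 = 44
p-value = P(T ≤ -0.531) ≈ 0.299
Since p ≈ 0.299 > α = 0.05, fail to reject H0; the data do not provide sufficient evidence against H0.

-0.531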